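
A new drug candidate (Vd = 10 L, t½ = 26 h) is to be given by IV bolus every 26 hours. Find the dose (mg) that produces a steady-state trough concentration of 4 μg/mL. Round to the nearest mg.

40 mg

τ/t½ = 26/26 ≈ 1, so f = (1/2)^(26/26) ≈ 0.500000.
Cmin,ss = (D/Vd)·f/(1−f), so D = Cmin,ss·Vd·(1−f)/f.
D = 4 × 10 × (1−f)/f ≈ 4 × 10 × 1.00000 ≈ 40.00 mg.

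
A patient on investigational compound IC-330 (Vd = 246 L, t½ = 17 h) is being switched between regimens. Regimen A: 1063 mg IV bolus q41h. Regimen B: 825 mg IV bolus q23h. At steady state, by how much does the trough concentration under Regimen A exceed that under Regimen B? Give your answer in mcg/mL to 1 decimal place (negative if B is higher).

-1.2 mcg/mL

Regimen A: f = (1/2)^(41/17) ≈ 0.1879; Cmin,ss = (1063/246)·f/(1−f) ≈ 1.000 mcg/mL.
Regimen B: f = (1/2)^(23/17) ≈ 0.3915; Cmin,ss = (825/246)·f/(1−f) ≈ 2.158 mcg/mL.
Difference ≈ 1.000 − 2.158 ≈ -1.158 mcg/mL.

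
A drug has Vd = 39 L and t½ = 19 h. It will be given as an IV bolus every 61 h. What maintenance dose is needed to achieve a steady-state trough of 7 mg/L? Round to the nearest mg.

τ/t½ = 61/19 ≈ 3.2105, so f = (1/2)^(61/19) ≈ 0.108028.
Cmin,ss = (D/Vd)·f/(1−f), so D = Cmin,ss·Vd·(1−f)/f.
D = 7 × 39 × (1−f)/f ≈ 7 × 39 × 8.25686 ≈ 2254.12 mg.

2254 mg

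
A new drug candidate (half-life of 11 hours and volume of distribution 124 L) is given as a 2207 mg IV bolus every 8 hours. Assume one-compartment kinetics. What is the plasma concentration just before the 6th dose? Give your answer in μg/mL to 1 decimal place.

25.0 μg/mL

f = (1/2)^(τ/t½) = (1/2)^(8/11) ≈ 0.6040.
C₀ = D/Vd = 2207/124 ≈ 17.798 μg/mL.
Before the 6th dose, 5 doses have been given. Superposition: Cmin = C₀·(f + f² + … + f^5).
≈ 17.798 × (0.6040 + 0.3648 + 0.2203 + 0.1331 + 0.0804) ≈ 17.798 × 1.4026 ≈ 24.963 μg/mL.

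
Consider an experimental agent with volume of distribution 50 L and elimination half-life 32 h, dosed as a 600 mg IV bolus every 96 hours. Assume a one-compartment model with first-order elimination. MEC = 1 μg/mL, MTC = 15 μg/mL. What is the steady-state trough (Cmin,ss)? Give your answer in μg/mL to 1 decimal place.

τ = 96 h = 3 half-lives, so f = (1/2)^3 = 0.125.
At steady state, R = 1/(1 − 0.125) = 8/7.
Single-dose peak C₀ = D/Vd = 600/50 = 12 μg/mL.
Steady-state peak Cmax,ss = C₀·R = 12 × 8/7 ≈ 13.714 μg/mL.
Steady-state trough Cmin,ss = Cmax,ss·f ≈ 13.714 × 0.125 ≈ 1.714 μg/mL.
Trough 1.7 μg/mL vs MEC 1 μg/mL: adequate.

1.7 μg/mL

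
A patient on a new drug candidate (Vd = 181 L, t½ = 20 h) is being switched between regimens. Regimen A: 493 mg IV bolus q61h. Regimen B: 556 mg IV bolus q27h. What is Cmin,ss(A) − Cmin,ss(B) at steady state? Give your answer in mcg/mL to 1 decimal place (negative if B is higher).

-1.6 mcg/mL

Regimen A: f = (1/2)^(61/20) ≈ 0.1207; Cmin,ss = (493/181)·f/(1−f) ≈ 0.374 mcg/mL.
Regimen B: f = (1/2)^(27/20) ≈ 0.3923; Cmin,ss = (556/181)·f/(1−f) ≈ 1.983 mcg/mL.
Difference ≈ 0.374 − 1.983 ≈ -1.609 mcg/mL.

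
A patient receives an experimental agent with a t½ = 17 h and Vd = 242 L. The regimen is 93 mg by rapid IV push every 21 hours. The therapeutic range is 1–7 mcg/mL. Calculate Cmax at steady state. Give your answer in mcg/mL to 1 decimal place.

k = ln2/t½ = ln2/17 ≈ 0.040773 h⁻¹; fraction remaining f = e^(−kτ) = e^(−0.040773×21) ≈ 0.4248.
Accumulation ratio R = 1/(1 − f) ≈ 1/0.5752 ≈ 1.7385.
Single-dose peak C₀ = D/Vd = 93/242 ≈ 0.384 mcg/mL.
Steady-state peak Cmax,ss = C₀·R ≈ 0.384 × 1.7385 ≈ 0.668 mcg/mL.
Peak 0.7 mcg/mL vs MTC 7 mcg/mL: below toxic threshold.

0.7 mcg/mL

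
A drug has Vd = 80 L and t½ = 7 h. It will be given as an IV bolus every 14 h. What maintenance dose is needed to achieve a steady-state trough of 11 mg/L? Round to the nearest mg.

2640 mg

τ/t½ = 14/7 ≈ 2, so f = (1/2)^(14/7) ≈ 0.250000.
Cmin,ss = (D/Vd)·f/(1−f), so D = Cmin,ss·Vd·(1−f)/f.
D = 11 × 80 × (1−f)/f ≈ 11 × 80 × 3.00000 ≈ 2640.00 mg.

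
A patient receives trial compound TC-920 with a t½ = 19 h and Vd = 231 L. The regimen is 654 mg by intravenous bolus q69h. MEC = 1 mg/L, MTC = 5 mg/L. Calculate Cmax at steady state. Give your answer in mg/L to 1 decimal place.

Over one 69-h interval, 69/19 ≈ 3.6316 half-lives elapse, leaving f ≈ 0.0807 of each dose.
At steady state, accumulation factor R = 1/(1 − e^(−kτ)) ≈ 1.0878.
Each bolus raises the concentration by D/Vd = 654/231 ≈ 2.831 mg/L.
Cmax,ss = C₀/(1 − f) ≈ 2.831/0.9193 ≈ 3.080 mg/L.
Peak 3.1 mg/L vs MTC 5 mg/L: below toxic threshold.

3.1 mg/L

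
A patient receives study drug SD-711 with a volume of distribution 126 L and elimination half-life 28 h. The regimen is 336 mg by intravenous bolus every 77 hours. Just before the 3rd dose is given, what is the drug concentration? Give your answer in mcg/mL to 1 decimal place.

0.5 mcg/mL

f = (1/2)^(τ/t½) = (1/2)^(77/28) ≈ 0.1487.
C₀ = D/Vd = 336/126 ≈ 2.667 mcg/mL.
Before the 3rd dose, 2 doses have been given. Superposition: Cmin = C₀·(f + f²).
≈ 2.667 × (0.1487 + 0.0221) ≈ 2.667 × 0.1708 ≈ 0.456 mcg/mL.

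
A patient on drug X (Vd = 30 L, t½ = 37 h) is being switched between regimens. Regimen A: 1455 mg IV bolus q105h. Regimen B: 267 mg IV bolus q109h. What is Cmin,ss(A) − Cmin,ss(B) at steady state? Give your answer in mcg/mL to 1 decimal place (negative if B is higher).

6.6 mcg/mL

Regimen A: f = (1/2)^(105/37) ≈ 0.1399; Cmin,ss = (1455/30)·f/(1−f) ≈ 7.889 mcg/mL.
Regimen B: f = (1/2)^(109/37) ≈ 0.1298; Cmin,ss = (267/30)·f/(1−f) ≈ 1.328 mcg/mL.
Difference ≈ 7.889 − 1.328 ≈ 6.561 mcg/mL.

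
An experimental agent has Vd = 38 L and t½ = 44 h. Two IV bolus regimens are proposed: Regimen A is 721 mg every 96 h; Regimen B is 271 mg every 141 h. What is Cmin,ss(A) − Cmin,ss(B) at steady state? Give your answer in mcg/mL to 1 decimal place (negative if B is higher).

Regimen A: f = (1/2)^(96/44) ≈ 0.2204; Cmin,ss = (721/38)·f/(1−f) ≈ 5.364 mcg/mL.
Regimen B: f = (1/2)^(141/44) ≈ 0.1085; Cmin,ss = (271/38)·f/(1−f) ≈ 0.868 mcg/mL.
Difference ≈ 5.364 − 0.868 ≈ 4.496 mcg/mL.

4.5 mcg/mL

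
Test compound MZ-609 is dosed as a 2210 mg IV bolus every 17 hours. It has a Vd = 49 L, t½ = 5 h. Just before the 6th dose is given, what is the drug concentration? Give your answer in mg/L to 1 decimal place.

4.7 mg/L

f = (1/2)^(τ/t½) = (1/2)^(17/5) ≈ 0.0947.
C₀ = D/Vd = 2210/49 ≈ 45.102 mg/L.
Before the 6th dose, 5 doses have been given. Superposition: Cmin = C₀·(f + f² + … + f^5).
≈ 45.102 × (0.0947 + 0.0090 + 0.0008 + 0.0001 + 0.0000) ≈ 45.102 × 0.1046 ≈ 4.718 mg/L.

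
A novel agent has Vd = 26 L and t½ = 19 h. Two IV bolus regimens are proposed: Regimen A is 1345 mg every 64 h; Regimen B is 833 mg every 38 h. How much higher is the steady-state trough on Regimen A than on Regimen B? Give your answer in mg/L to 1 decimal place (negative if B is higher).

Regimen A: f = (1/2)^(64/19) ≈ 0.0968; Cmin,ss = (1345/26)·f/(1−f) ≈ 5.544 mg/L.
Regimen B: f = (1/2)^(38/19) ≈ 0.2500; Cmin,ss = (833/26)·f/(1−f) ≈ 10.679 mg/L.
Difference ≈ 5.544 − 10.679 ≈ -5.135 mg/L.

-5.1 mg/L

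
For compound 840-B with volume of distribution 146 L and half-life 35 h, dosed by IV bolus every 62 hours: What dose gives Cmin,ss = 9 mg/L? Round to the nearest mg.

3172 mg

τ/t½ = 62/35 ≈ 1.7714, so f = (1/2)^(62/35) ≈ 0.292919.
Cmin,ss = (D/Vd)·f/(1−f), so D = Cmin,ss·Vd·(1−f)/f.
D = 9 × 146 × (1−f)/f ≈ 9 × 146 × 2.41391 ≈ 3171.88 mg.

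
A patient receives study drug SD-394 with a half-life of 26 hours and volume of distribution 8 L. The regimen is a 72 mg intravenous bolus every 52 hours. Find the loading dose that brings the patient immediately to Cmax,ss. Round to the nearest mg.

f = (1/2)^(52/26) ≈ 0.250000; accumulation ratio R = 1/(1−f) ≈ 1.33333.
Loading dose to hit Cmax,ss on first dose: D_load = D_maint·R ≈ 72 × 1.33333 ≈ 96.00 mg.

96 mg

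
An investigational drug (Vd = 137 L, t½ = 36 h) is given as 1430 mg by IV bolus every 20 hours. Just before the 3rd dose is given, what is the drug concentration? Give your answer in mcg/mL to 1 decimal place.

11.9 mcg/mL

f = (1/2)^(τ/t½) = (1/2)^(20/36) ≈ 0.6804.
C₀ = D/Vd = 1430/137 ≈ 10.438 mcg/mL.
Before the 3rd dose, 2 doses have been given. Superposition: Cmin = C₀·(f + f²).
≈ 10.438 × (0.6804 + 0.4629) ≈ 10.438 × 1.1433 ≈ 11.934 mcg/mL.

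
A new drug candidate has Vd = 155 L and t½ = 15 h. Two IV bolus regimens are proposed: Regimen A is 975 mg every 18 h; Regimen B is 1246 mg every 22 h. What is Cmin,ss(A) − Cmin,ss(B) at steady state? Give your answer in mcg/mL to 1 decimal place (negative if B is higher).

0.3 mcg/mL

Regimen A: f = (1/2)^(18/15) ≈ 0.4353; Cmin,ss = (975/155)·f/(1−f) ≈ 4.849 mcg/mL.
Regimen B: f = (1/2)^(22/15) ≈ 0.3618; Cmin,ss = (1246/155)·f/(1−f) ≈ 4.557 mcg/mL.
Difference ≈ 4.849 − 4.557 ≈ 0.292 mcg/mL.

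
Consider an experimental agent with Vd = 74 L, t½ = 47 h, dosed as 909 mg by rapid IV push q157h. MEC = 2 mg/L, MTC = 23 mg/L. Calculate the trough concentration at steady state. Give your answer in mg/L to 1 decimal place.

1.3 mg/L

k = ln2/t½ = ln2/47 ≈ 0.014748 h⁻¹; fraction remaining f = e^(−kτ) = e^(−0.014748×157) ≈ 0.0987.
At steady state, accumulation factor R = 1/(1 − e^(−kτ)) ≈ 1.1095.
Single-dose peak C₀ = D/Vd = 909/74 ≈ 12.284 mg/L.
Cmax,ss = C₀/(1 − f) ≈ 12.284/0.9013 ≈ 13.629 mg/L.
Steady-state trough Cmin,ss = Cmax,ss·f ≈ 13.629 × 0.0987 ≈ 1.345 mg/L.
Trough 1.3 mg/L vs MEC 2 mg/L: subtherapeutic.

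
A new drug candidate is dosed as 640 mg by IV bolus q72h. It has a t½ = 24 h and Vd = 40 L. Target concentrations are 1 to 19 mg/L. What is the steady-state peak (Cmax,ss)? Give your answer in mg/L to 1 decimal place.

The dosing interval is 3 half-lives, so f = 2^(−3) = 0.125.
Accumulation ratio R = 1/(1 − f) = 1/0.875 = 8/7.
Single-dose peak C₀ = D/Vd = 640/40 = 16 mg/L.
Steady-state peak Cmax,ss = C₀·R = 16 × 8/7 ≈ 18.286 mg/L.
Peak 18.3 mg/L vs MTC 19 mg/L: below toxic threshold.

18.3 mg/L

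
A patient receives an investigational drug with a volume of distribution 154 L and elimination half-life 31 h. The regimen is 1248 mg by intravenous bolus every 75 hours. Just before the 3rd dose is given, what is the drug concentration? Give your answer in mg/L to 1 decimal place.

1.8 mg/L

f = (1/2)^(τ/t½) = (1/2)^(75/31) ≈ 0.1869.
C₀ = D/Vd = 1248/154 ≈ 8.104 mg/L.
Before the 3rd dose, 2 doses have been given. Superposition: Cmin = C₀·(f + f²).
≈ 8.104 × (0.1869 + 0.0349) ≈ 8.104 × 0.2218 ≈ 1.797 mg/L.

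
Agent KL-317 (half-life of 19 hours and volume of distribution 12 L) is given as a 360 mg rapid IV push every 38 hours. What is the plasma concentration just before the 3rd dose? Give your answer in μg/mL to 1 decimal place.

f = (1/2)^(τ/t½) = (1/2)^(38/19) ≈ 0.2500.
C₀ = D/Vd = 360/12 ≈ 30.000 μg/mL.
Before the 3rd dose, 2 doses have been given. Superposition: Cmin = C₀·(f + f²).
≈ 30.000 × (0.2500 + 0.0625) ≈ 30.000 × 0.3125 ≈ 9.375 μg/mL.

9.4 μg/mL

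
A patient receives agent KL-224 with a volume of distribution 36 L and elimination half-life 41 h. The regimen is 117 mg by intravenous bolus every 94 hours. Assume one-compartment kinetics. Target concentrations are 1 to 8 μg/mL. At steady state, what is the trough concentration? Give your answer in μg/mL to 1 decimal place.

Over one 94-h interval, 94/41 ≈ 2.2927 half-lives elapse, leaving f ≈ 0.2041 of each dose.
Each bolus raises the concentration by D/Vd = 117/36 ≈ 3.250 μg/mL.
Steady-state trough Cmin,ss = C₀·f/(1−f) ≈ 3.250 × 0.2041/0.7959 ≈ 0.833 μg/mL.
Trough 0.8 μg/mL vs MEC 1 μg/mL: subtherapeutic.

0.8 μg/mL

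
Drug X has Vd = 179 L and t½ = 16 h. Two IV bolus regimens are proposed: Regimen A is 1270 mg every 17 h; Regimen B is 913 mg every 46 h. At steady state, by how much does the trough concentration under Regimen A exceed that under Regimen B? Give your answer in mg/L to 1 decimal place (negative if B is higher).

Regimen A: f = (1/2)^(17/16) ≈ 0.4788; Cmin,ss = (1270/179)·f/(1−f) ≈ 6.518 mg/L.
Regimen B: f = (1/2)^(46/16) ≈ 0.1363; Cmin,ss = (913/179)·f/(1−f) ≈ 0.805 mg/L.
Difference ≈ 6.518 − 0.805 ≈ 5.713 mg/L.

5.7 mg/L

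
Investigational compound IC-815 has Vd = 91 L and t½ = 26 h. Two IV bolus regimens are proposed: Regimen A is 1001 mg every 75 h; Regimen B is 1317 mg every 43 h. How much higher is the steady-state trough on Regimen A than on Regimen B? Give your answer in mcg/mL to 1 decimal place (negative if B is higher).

-5.0 mcg/mL

Regimen A: f = (1/2)^(75/26) ≈ 0.1354; Cmin,ss = (1001/91)·f/(1−f) ≈ 1.723 mcg/mL.
Regimen B: f = (1/2)^(43/26) ≈ 0.3178; Cmin,ss = (1317/91)·f/(1−f) ≈ 6.742 mcg/mL.
Difference ≈ 1.723 − 6.742 ≈ -5.019 mcg/mL.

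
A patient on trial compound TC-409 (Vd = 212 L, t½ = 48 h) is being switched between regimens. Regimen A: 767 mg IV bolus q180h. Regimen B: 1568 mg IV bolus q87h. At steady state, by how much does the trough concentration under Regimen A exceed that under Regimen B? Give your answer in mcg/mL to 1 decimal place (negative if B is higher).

-2.7 mcg/mL

Regimen A: f = (1/2)^(180/48) ≈ 0.0743; Cmin,ss = (767/212)·f/(1−f) ≈ 0.290 mcg/mL.
Regimen B: f = (1/2)^(87/48) ≈ 0.2847; Cmin,ss = (1568/212)·f/(1−f) ≈ 2.944 mcg/mL.
Difference ≈ 0.290 − 2.944 ≈ -2.654 mcg/mL.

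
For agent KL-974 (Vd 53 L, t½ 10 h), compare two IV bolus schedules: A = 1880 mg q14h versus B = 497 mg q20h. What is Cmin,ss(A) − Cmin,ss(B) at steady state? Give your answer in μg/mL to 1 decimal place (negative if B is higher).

Regimen A: f = (1/2)^(14/10) ≈ 0.3789; Cmin,ss = (1880/53)·f/(1−f) ≈ 21.639 μg/mL.
Regimen B: f = (1/2)^(20/10) ≈ 0.2500; Cmin,ss = (497/53)·f/(1−f) ≈ 3.126 μg/mL.
Difference ≈ 21.639 − 3.126 ≈ 18.513 μg/mL.

18.5 μg/mL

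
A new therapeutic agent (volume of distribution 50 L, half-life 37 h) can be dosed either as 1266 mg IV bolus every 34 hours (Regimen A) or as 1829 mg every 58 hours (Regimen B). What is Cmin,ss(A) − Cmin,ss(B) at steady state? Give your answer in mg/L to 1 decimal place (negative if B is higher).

9.8 mg/L

Regimen A: f = (1/2)^(34/37) ≈ 0.5289; Cmin,ss = (1266/50)·f/(1−f) ≈ 28.427 mg/L.
Regimen B: f = (1/2)^(58/37) ≈ 0.3374; Cmin,ss = (1829/50)·f/(1−f) ≈ 18.627 mg/L.
Difference ≈ 28.427 − 18.627 ≈ 9.800 mg/L.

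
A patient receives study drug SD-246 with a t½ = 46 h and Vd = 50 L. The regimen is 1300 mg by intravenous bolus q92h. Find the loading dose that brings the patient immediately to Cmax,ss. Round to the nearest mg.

1733 mg

f = (1/2)^(92/46) ≈ 0.250000; accumulation ratio R = 1/(1−f) ≈ 1.33333.
Loading dose to hit Cmax,ss on first dose: D_load = D_maint·R ≈ 1300 × 1.33333 ≈ 1733.33 mg.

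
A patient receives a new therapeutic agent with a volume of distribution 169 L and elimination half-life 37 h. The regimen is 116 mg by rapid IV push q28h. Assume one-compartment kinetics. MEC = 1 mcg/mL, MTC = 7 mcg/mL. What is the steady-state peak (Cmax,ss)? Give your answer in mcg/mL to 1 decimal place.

1.7 mcg/mL

k = ln2/t½ = ln2/37 ≈ 0.018734 h⁻¹; fraction remaining f = e^(−kτ) = e^(−0.018734×28) ≈ 0.5918.
At steady state, accumulation factor R = 1/(1 − e^(−kτ)) ≈ 2.4498.
Each bolus raises the concentration by D/Vd = 116/169 ≈ 0.686 mcg/mL.
Steady-state peak Cmax,ss = C₀·R ≈ 0.686 × 2.4498 ≈ 1.681 mcg/mL.
Peak 1.7 mcg/mL vs MTC 7 mcg/mL: below toxic threshold.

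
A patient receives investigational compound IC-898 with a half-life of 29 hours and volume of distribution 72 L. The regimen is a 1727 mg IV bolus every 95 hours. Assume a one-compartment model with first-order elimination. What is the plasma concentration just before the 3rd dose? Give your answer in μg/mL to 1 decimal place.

f = (1/2)^(τ/t½) = (1/2)^(95/29) ≈ 0.1032.
C₀ = D/Vd = 1727/72 ≈ 23.986 μg/mL.
Before the 3rd dose, 2 doses have been given. Superposition: Cmin = C₀·(f + f²).
≈ 23.986 × (0.1032 + 0.0107) ≈ 23.986 × 0.1139 ≈ 2.732 μg/mL.

2.7 μg/mL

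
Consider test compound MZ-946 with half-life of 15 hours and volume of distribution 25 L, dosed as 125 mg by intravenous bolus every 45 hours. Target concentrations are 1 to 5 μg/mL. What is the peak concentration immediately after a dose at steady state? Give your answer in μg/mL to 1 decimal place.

τ = 45 h = 3 half-lives, so f = (1/2)^3 = 0.125.
Accumulation ratio R = 1/(1 − f) = 1/0.875 = 8/7.
Single-dose peak C₀ = D/Vd = 125/25 = 5 μg/mL.
Steady-state peak Cmax,ss = C₀·R = 5 × 8/7 ≈ 5.714 μg/mL.
Peak 5.7 μg/mL vs MTC 5 μg/mL: exceeds toxic threshold.

5.7 μg/mL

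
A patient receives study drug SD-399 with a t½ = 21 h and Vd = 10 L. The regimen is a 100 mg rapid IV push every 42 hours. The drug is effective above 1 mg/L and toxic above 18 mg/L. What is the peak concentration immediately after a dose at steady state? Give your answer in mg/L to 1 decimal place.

τ = 42 h = 2 half-lives, so f = (1/2)^2 = 0.25.
At steady state, R = 1/(1 − 0.25) = 4/3.
Single-dose peak C₀ = D/Vd = 100/10 = 10 mg/L.
Steady-state peak Cmax,ss = C₀·R = 10 × 4/3 ≈ 13.333 mg/L.
Peak 13.3 mg/L vs MTC 18 mg/L: below toxic threshold.

13.3 mg/L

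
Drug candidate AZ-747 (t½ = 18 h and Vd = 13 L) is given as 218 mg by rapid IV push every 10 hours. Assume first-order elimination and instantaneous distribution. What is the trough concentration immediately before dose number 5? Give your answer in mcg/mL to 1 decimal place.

f = (1/2)^(τ/t½) = (1/2)^(10/18) ≈ 0.6804.
C₀ = D/Vd = 218/13 ≈ 16.769 mcg/mL.
Before the 5th dose, 4 doses have been given. Superposition: Cmin = C₀·(f + f² + … + f^4).
≈ 16.769 × (0.6804 + 0.4629 + 0.3150 + 0.2143) ≈ 16.769 × 1.6726 ≈ 28.048 mcg/mL.

28.0 mcg/mL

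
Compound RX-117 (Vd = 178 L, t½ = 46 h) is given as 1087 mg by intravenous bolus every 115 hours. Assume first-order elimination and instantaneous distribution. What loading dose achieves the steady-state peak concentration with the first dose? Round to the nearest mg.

f = (1/2)^(115/46) ≈ 0.176777; accumulation ratio R = 1/(1−f) ≈ 1.21474.
Loading dose to hit Cmax,ss on first dose: D_load = D_maint·R ≈ 1087 × 1.21474 ≈ 1320.42 mg.

1320 mg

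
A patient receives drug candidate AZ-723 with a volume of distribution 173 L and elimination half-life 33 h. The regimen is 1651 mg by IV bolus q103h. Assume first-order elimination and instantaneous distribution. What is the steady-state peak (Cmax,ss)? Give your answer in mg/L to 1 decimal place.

10.8 mg/L

Over one 103-h interval, 103/33 ≈ 3.1212 half-lives elapse, leaving f ≈ 0.1149 of each dose.
Accumulation ratio R = 1/(1 − f) ≈ 1/0.8851 ≈ 1.1298.
Each bolus raises the concentration by D/Vd = 1651/173 ≈ 9.543 mg/L.
Steady-state peak Cmax,ss = C₀·R ≈ 9.543 × 1.1298 ≈ 10.782 mg/L.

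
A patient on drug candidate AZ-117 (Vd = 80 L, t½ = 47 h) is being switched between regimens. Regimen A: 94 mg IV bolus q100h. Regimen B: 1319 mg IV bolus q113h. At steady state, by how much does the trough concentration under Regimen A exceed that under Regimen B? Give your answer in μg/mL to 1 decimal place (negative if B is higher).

-3.5 μg/mL

Regimen A: f = (1/2)^(100/47) ≈ 0.2288; Cmin,ss = (94/80)·f/(1−f) ≈ 0.349 μg/mL.
Regimen B: f = (1/2)^(113/47) ≈ 0.1889; Cmin,ss = (1319/80)·f/(1−f) ≈ 3.840 μg/mL.
Difference ≈ 0.349 − 3.840 ≈ -3.491 μg/mL.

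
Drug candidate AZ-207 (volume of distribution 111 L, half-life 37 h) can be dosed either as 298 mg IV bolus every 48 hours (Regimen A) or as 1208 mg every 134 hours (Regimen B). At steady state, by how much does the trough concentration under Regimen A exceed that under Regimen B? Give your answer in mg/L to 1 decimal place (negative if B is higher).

0.9 mg/L

Regimen A: f = (1/2)^(48/37) ≈ 0.4069; Cmin,ss = (298/111)·f/(1−f) ≈ 1.842 mg/L.
Regimen B: f = (1/2)^(134/37) ≈ 0.0812; Cmin,ss = (1208/111)·f/(1−f) ≈ 0.962 mg/L.
Difference ≈ 1.842 − 0.962 ≈ 0.880 mg/L.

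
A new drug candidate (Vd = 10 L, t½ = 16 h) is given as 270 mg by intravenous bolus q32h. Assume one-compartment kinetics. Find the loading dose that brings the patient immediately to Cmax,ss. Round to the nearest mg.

360 mg

f = (1/2)^(32/16) ≈ 0.250000; accumulation ratio R = 1/(1−f) ≈ 1.33333.
Loading dose to hit Cmax,ss on first dose: D_load = D_maint·R ≈ 270 × 1.33333 ≈ 360.00 mg.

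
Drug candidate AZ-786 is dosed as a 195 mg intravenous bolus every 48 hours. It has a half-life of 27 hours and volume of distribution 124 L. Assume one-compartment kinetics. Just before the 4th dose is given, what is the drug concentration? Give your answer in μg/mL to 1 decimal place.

f = (1/2)^(τ/t½) = (1/2)^(48/27) ≈ 0.2916.
C₀ = D/Vd = 195/124 ≈ 1.573 μg/mL.
Before the 4th dose, 3 doses have been given. Superposition: Cmin = C₀·(f + f² + … + f^3).
≈ 1.573 × (0.2916 + 0.0850 + 0.0248) ≈ 1.573 × 0.4014 ≈ 0.631 μg/mL.

0.6 μg/mL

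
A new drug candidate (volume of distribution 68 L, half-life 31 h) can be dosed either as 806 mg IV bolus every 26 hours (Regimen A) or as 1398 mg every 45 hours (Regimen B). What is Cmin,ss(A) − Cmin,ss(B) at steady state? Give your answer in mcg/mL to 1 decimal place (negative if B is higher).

3.2 mcg/mL

Regimen A: f = (1/2)^(26/31) ≈ 0.5591; Cmin,ss = (806/68)·f/(1−f) ≈ 15.031 mcg/mL.
Regimen B: f = (1/2)^(45/31) ≈ 0.3656; Cmin,ss = (1398/68)·f/(1−f) ≈ 11.848 mcg/mL.
Difference ≈ 15.031 − 11.848 ≈ 3.183 mcg/mL.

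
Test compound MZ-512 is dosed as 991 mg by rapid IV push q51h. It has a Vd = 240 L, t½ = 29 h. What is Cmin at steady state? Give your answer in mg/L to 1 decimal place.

1.7 mg/L

Over one 51-h interval, 51/29 ≈ 1.7586 half-lives elapse, leaving f ≈ 0.2955 of each dose.
Each bolus raises the concentration by D/Vd = 991/240 ≈ 4.129 mg/L.
Steady-state trough Cmin,ss = C₀·f/(1−f) ≈ 4.129 × 0.2955/0.7045 ≈ 1.732 mg/L.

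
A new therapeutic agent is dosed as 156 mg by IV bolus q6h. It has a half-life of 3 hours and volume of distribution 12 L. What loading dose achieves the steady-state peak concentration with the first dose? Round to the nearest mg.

f = (1/2)^(6/3) ≈ 0.250000; accumulation ratio R = 1/(1−f) ≈ 1.33333.
Loading dose to hit Cmax,ss on first dose: D_load = D_maint·R ≈ 156 × 1.33333 ≈ 208.00 mg.

208 mg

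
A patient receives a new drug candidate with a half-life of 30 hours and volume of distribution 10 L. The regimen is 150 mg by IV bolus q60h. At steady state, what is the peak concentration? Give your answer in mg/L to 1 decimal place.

The dosing interval is 2 half-lives, so f = 2^(−2) = 0.25.
At steady state, R = 1/(1 − 0.25) = 4/3.
Single-dose peak C₀ = D/Vd = 150/10 = 15 mg/L.
Steady-state peak Cmax,ss = C₀·R = 15 × 4/3 ≈ 20.000 mg/L.

20.0 mg/L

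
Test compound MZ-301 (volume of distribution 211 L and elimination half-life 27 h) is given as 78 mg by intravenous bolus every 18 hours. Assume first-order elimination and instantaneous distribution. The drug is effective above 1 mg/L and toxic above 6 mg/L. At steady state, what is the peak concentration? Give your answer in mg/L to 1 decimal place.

1.0 mg/L

τ/t½ = 18/27 ≈ 0.66667, so fraction remaining f = (1/2)^(18/27) ≈ 0.6300.
Accumulation ratio R = 1/(1 − f) ≈ 1/0.3700 ≈ 2.7027.
Single-dose peak C₀ = D/Vd = 78/211 ≈ 0.370 mg/L.
Steady-state peak Cmax,ss = C₀·R ≈ 0.370 × 2.7027 ≈ 1.000 mg/L.
Peak 1.0 mg/L vs MTC 6 mg/L: below toxic threshold.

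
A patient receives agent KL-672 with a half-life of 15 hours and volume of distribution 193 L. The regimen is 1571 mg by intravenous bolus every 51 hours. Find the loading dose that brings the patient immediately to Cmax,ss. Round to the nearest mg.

f = (1/2)^(51/15) ≈ 0.094732; accumulation ratio R = 1/(1−f) ≈ 1.10465.
Loading dose to hit Cmax,ss on first dose: D_load = D_maint·R ≈ 1571 × 1.10465 ≈ 1735.41 mg.

1735 mg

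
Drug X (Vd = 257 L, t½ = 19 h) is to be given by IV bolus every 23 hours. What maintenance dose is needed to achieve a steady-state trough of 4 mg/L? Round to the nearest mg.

τ/t½ = 23/19 ≈ 1.2105, so f = (1/2)^(23/19) ≈ 0.432111.
Cmin,ss = (D/Vd)·f/(1−f), so D = Cmin,ss·Vd·(1−f)/f.
D = 4 × 257 × (1−f)/f ≈ 4 × 257 × 1.31422 ≈ 1351.02 mg.

1351 mg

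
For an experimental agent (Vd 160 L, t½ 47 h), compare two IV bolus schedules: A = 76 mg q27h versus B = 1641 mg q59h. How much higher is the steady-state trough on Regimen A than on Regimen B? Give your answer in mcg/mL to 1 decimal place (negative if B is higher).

-6.4 mcg/mL

Regimen A: f = (1/2)^(27/47) ≈ 0.6715; Cmin,ss = (76/160)·f/(1−f) ≈ 0.971 mcg/mL.
Regimen B: f = (1/2)^(59/47) ≈ 0.4189; Cmin,ss = (1641/160)·f/(1−f) ≈ 7.393 mcg/mL.
Difference ≈ 0.971 − 7.393 ≈ -6.422 mcg/mL.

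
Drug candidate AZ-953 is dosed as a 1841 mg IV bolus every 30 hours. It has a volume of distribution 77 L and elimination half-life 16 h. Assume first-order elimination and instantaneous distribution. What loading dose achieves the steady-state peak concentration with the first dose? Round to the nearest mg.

f = (1/2)^(30/16) ≈ 0.272627; accumulation ratio R = 1/(1−f) ≈ 1.37481.
Loading dose to hit Cmax,ss on first dose: D_load = D_maint·R ≈ 1841 × 1.37481 ≈ 2531.03 mg.

2531 mg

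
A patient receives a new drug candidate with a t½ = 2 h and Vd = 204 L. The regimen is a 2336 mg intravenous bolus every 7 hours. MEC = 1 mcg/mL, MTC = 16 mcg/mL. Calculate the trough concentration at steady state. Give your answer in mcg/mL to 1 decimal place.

Over one 7-h interval, 7/2 ≈ 3.5 half-lives elapse, leaving f ≈ 0.0884 of each dose.
Each bolus raises the concentration by D/Vd = 2336/204 ≈ 11.451 mcg/mL.
Steady-state trough Cmin,ss = C₀·f/(1−f) ≈ 11.451 × 0.0884/0.9116 ≈ 1.110 mcg/mL.
Trough 1.1 mcg/mL vs MEC 1 mcg/mL: adequate.

1.1 mcg/mL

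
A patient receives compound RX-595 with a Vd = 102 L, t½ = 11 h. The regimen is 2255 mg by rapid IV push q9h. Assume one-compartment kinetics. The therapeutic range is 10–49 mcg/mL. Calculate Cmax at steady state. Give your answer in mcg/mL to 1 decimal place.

51.1 mcg/mL

Over one 9-h interval, 9/11 ≈ 0.81818 half-lives elapse, leaving f ≈ 0.5672 of each dose.
Accumulation ratio R = 1/(1 − f) ≈ 1/0.4328 ≈ 2.3105.
Single-dose peak C₀ = D/Vd = 2255/102 ≈ 22.108 mcg/mL.
Steady-state peak Cmax,ss = C₀·R ≈ 22.108 × 2.3105 ≈ 51.081 mcg/mL.
Peak 51.1 mcg/mL vs MTC 49 mcg/mL: exceeds toxic threshold.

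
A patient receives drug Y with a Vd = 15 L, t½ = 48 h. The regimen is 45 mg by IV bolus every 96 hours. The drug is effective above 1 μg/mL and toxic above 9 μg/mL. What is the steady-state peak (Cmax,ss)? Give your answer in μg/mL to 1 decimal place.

τ = 96 h = 2 half-lives, so f = (1/2)^2 = 0.25.
At steady state, R = 1/(1 − 0.25) = 4/3.
Single-dose peak C₀ = D/Vd = 45/15 = 3 μg/mL.
Steady-state peak Cmax,ss = C₀·R = 3 × 4/3 ≈ 4.000 μg/mL.
Peak 4.0 μg/mL vs MTC 9 μg/mL: below toxic threshold.

4.0 μg/mL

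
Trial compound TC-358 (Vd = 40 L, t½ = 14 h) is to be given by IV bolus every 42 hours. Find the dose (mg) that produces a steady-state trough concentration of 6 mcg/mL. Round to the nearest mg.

τ/t½ = 42/14 ≈ 3, so f = (1/2)^(42/14) ≈ 0.125000.
Cmin,ss = (D/Vd)·f/(1−f), so D = Cmin,ss·Vd·(1−f)/f.
D = 6 × 40 × (1−f)/f ≈ 6 × 40 × 7.00000 ≈ 1680.00 mg.

1680 mg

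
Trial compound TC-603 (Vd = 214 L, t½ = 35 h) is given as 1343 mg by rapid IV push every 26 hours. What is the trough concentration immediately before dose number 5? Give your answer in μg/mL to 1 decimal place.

8.1 μg/mL

f = (1/2)^(τ/t½) = (1/2)^(26/35) ≈ 0.5976.
C₀ = D/Vd = 1343/214 ≈ 6.276 μg/mL.
Before the 5th dose, 4 doses have been given. Superposition: Cmin = C₀·(f + f² + … + f^4).
≈ 6.276 × (0.5976 + 0.3571 + 0.2134 + 0.1275) ≈ 6.276 × 1.2956 ≈ 8.131 μg/mL.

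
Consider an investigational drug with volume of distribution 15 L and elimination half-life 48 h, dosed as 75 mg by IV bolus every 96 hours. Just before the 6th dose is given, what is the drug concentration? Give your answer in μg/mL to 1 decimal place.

f = (1/2)^(τ/t½) = (1/2)^(96/48) ≈ 0.2500.
C₀ = D/Vd = 75/15 ≈ 5.000 μg/mL.
Before the 6th dose, 5 doses have been given. Superposition: Cmin = C₀·(f + f² + … + f^5).
≈ 5.000 × (0.2500 + 0.0625 + 0.0156 + 0.0039 + 0.0010) ≈ 5.000 × 0.3330 ≈ 1.665 μg/mL.

1.7 μg/mL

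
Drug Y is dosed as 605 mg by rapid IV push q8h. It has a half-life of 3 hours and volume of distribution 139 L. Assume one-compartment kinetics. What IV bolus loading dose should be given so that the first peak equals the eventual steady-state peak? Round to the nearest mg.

718 mg

f = (1/2)^(8/3) ≈ 0.157490; accumulation ratio R = 1/(1−f) ≈ 1.18693.
Loading dose to hit Cmax,ss on first dose: D_load = D_maint·R ≈ 605 × 1.18693 ≈ 718.09 mg.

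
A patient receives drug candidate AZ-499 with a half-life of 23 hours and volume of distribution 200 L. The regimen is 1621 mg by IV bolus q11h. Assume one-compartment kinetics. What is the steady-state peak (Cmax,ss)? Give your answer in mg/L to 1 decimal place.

τ/t½ = 11/23 ≈ 0.47826, so fraction remaining f = (1/2)^(11/23) ≈ 0.7178.
Accumulation ratio R = 1/(1 − f) ≈ 1/0.2822 ≈ 3.5436.
Single-dose peak C₀ = D/Vd = 1621/200 ≈ 8.105 mg/L.
Cmax,ss = C₀/(1 − f) ≈ 8.105/0.2822 ≈ 28.721 mg/L.

28.7 mg/L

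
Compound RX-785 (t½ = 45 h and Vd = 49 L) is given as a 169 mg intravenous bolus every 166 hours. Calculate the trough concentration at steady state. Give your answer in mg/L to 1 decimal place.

τ/t½ = 166/45 ≈ 3.6889, so fraction remaining f = (1/2)^(166/45) ≈ 0.0775.
At steady state, accumulation factor R = 1/(1 − e^(−kτ)) ≈ 1.0840.
Each bolus raises the concentration by D/Vd = 169/49 ≈ 3.449 mg/L.
Cmax,ss = C₀/(1 − f) ≈ 3.449/0.9225 ≈ 3.739 mg/L.
One interval later, Cmin,ss = Cmax,ss·e^(−kτ) ≈ 3.739 × 0.0775 ≈ 0.290 mg/L.

0.3 mg/L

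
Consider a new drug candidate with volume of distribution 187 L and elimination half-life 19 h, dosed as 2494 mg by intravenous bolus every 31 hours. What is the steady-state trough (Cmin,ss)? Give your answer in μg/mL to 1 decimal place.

6.4 μg/mL

Over one 31-h interval, 31/19 ≈ 1.6316 half-lives elapse, leaving f ≈ 0.3227 of each dose.
Each bolus raises the concentration by D/Vd = 2494/187 ≈ 13.337 μg/mL.
Steady-state trough Cmin,ss = C₀·f/(1−f) ≈ 13.337 × 0.3227/0.6773 ≈ 6.354 μg/mL.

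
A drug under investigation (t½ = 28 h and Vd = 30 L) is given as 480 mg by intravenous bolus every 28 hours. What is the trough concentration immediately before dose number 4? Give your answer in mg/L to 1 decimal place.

f = (1/2)^(τ/t½) = (1/2)^(28/28) ≈ 0.5000.
C₀ = D/Vd = 480/30 ≈ 16.000 mg/L.
Before the 4th dose, 3 doses have been given. Superposition: Cmin = C₀·(f + f² + … + f^3).
≈ 16.000 × (0.5000 + 0.2500 + 0.1250) ≈ 16.000 × 0.8750 ≈ 14.000 mg/L.

14.0 mg/L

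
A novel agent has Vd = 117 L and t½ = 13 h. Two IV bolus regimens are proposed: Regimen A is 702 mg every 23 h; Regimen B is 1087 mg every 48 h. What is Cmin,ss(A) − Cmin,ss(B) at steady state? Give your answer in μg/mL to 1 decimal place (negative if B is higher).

1.7 μg/mL

Regimen A: f = (1/2)^(23/13) ≈ 0.2934; Cmin,ss = (702/117)·f/(1−f) ≈ 2.491 μg/mL.
Regimen B: f = (1/2)^(48/13) ≈ 0.0774; Cmin,ss = (1087/117)·f/(1−f) ≈ 0.779 μg/mL.
Difference ≈ 2.491 − 0.779 ≈ 1.712 μg/mL.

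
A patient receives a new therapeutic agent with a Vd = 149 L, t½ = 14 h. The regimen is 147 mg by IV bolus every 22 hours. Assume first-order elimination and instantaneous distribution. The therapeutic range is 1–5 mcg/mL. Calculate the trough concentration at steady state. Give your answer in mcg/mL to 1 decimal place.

0.5 mcg/mL

Over one 22-h interval, 22/14 ≈ 1.5714 half-lives elapse, leaving f ≈ 0.3365 of each dose.
Each bolus raises the concentration by D/Vd = 147/149 ≈ 0.987 mcg/mL.
Steady-state trough Cmin,ss = C₀·f/(1−f) ≈ 0.987 × 0.3365/0.6635 ≈ 0.501 mcg/mL.
Trough 0.5 mcg/mL vs MEC 1 mcg/mL: subtherapeutic.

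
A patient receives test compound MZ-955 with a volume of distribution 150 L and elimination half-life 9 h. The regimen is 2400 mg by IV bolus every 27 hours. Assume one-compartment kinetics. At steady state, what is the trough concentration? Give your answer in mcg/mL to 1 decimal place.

2.3 mcg/mL

τ = 27 h = 3 half-lives, so f = (1/2)^3 = 0.125.
At steady state, R = 1/(1 − 0.125) = 8/7.
Single-dose peak C₀ = D/Vd = 2400/150 = 16 mcg/mL.
Steady-state peak Cmax,ss = C₀·R = 16 × 8/7 ≈ 18.286 mcg/mL.
Steady-state trough Cmin,ss = Cmax,ss·f ≈ 18.286 × 0.125 ≈ 2.286 mcg/mL.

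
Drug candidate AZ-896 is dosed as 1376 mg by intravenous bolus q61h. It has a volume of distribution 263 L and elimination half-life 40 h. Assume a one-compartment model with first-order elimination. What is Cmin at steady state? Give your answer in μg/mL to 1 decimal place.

2.8 μg/mL

k = ln2/t½ = ln2/40 ≈ 0.017329 h⁻¹; fraction remaining f = e^(−kτ) = e^(−0.017329×61) ≈ 0.3475.
Single-dose peak C₀ = D/Vd = 1376/263 ≈ 5.232 μg/mL.
Steady-state trough Cmin,ss = C₀·f/(1−f) ≈ 5.232 × 0.3475/0.6525 ≈ 2.786 μg/mL.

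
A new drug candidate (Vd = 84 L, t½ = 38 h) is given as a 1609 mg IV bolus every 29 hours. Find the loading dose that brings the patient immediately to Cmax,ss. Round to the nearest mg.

f = (1/2)^(29/38) ≈ 0.589205; accumulation ratio R = 1/(1−f) ≈ 2.43430.
Loading dose to hit Cmax,ss on first dose: D_load = D_maint·R ≈ 1609 × 2.43430 ≈ 3916.79 mg.

3917 mg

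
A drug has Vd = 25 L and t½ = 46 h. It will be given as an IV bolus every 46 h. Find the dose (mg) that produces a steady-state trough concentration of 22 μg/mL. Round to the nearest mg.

550 mg

τ/t½ = 46/46 ≈ 1, so f = (1/2)^(46/46) ≈ 0.500000.
Cmin,ss = (D/Vd)·f/(1−f), so D = Cmin,ss·Vd·(1−f)/f.
D = 22 × 25 × (1−f)/f ≈ 22 × 25 × 1.00000 ≈ 550.00 mg.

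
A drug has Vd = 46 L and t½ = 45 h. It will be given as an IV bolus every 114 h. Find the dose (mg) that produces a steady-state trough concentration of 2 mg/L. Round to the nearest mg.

441 mg

τ/t½ = 114/45 ≈ 2.5333, so f = (1/2)^(114/45) ≈ 0.172739.
Cmin,ss = (D/Vd)·f/(1−f), so D = Cmin,ss·Vd·(1−f)/f.
D = 2 × 46 × (1−f)/f ≈ 2 × 46 × 4.78908 ≈ 440.60 mg.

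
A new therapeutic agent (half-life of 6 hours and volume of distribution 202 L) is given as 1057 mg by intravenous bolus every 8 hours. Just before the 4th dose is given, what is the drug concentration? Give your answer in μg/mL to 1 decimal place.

3.2 μg/mL

f = (1/2)^(τ/t½) = (1/2)^(8/6) ≈ 0.3969.
C₀ = D/Vd = 1057/202 ≈ 5.233 μg/mL.
Before the 4th dose, 3 doses have been given. Superposition: Cmin = C₀·(f + f² + … + f^3).
≈ 5.233 × (0.3969 + 0.1575 + 0.0625) ≈ 5.233 × 0.6169 ≈ 3.228 μg/mL.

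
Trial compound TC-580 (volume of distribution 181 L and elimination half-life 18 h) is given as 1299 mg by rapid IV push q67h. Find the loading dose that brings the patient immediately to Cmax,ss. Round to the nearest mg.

1405 mg

f = (1/2)^(67/18) ≈ 0.075770; accumulation ratio R = 1/(1−f) ≈ 1.08198.
Loading dose to hit Cmax,ss on first dose: D_load = D_maint·R ≈ 1299 × 1.08198 ≈ 1405.49 mg.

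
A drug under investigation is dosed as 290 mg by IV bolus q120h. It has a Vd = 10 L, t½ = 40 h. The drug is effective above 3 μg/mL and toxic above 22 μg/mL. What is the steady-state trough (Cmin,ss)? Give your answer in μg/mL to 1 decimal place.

4.1 μg/mL

The dosing interval is 3 half-lives, so f = 2^(−3) = 0.125.
At steady state, R = 1/(1 − 0.125) = 8/7.
Single-dose peak C₀ = D/Vd = 290/10 = 29 μg/mL.
Steady-state peak Cmax,ss = C₀·R = 29 × 8/7 ≈ 33.143 μg/mL.
Steady-state trough Cmin,ss = Cmax,ss·f ≈ 33.143 × 0.125 ≈ 4.143 μg/mL.
Trough 4.1 μg/mL vs MEC 3 μg/mL: adequate.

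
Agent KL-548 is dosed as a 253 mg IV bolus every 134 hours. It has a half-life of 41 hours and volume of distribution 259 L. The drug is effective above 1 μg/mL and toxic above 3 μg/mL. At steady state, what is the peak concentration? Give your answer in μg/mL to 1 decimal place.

k = ln2/t½ = ln2/41 ≈ 0.016906 h⁻¹; fraction remaining f = e^(−kτ) = e^(−0.016906×134) ≈ 0.1038.
At steady state, accumulation factor R = 1/(1 − e^(−kτ)) ≈ 1.1158.
Single-dose peak C₀ = D/Vd = 253/259 ≈ 0.977 μg/mL.
Steady-state peak Cmax,ss = C₀·R ≈ 0.977 × 1.1158 ≈ 1.090 μg/mL.
Peak 1.1 μg/mL vs MTC 3 μg/mL: below toxic threshold.

1.1 μg/mL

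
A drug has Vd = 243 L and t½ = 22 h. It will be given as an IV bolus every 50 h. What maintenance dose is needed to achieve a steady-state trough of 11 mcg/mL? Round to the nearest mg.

10244 mg

τ/t½ = 50/22 ≈ 2.2727, so f = (1/2)^(50/22) ≈ 0.206938.
Cmin,ss = (D/Vd)·f/(1−f), so D = Cmin,ss·Vd·(1−f)/f.
D = 11 × 243 × (1−f)/f ≈ 11 × 243 × 3.83237 ≈ 10243.93 mg.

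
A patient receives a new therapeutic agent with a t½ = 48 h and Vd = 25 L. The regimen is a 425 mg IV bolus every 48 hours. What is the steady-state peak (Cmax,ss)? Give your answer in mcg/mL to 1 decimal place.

The dosing interval is 1 half-life, so f = 2^(−1) = 0.5.
At steady state, R = 1/(1 − 0.5) = 2/1.
Single-dose peak C₀ = D/Vd = 425/25 = 17 mcg/mL.
Steady-state peak Cmax,ss = C₀·R = 17 × 2/1 ≈ 34.000 mcg/mL.

34.0 mcg/mL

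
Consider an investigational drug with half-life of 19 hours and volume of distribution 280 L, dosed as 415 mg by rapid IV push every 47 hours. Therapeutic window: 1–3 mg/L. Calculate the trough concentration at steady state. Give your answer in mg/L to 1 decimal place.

τ/t½ = 47/19 ≈ 2.4737, so fraction remaining f = (1/2)^(47/19) ≈ 0.1800.
At steady state, accumulation factor R = 1/(1 − e^(−kτ)) ≈ 1.2195.
Each bolus raises the concentration by D/Vd = 415/280 ≈ 1.482 mg/L.
Steady-state peak Cmax,ss = C₀·R ≈ 1.482 × 1.2195 ≈ 1.807 mg/L.
One interval later, Cmin,ss = Cmax,ss·e^(−kτ) ≈ 1.807 × 0.1800 ≈ 0.325 mg/L.
Trough 0.3 mg/L vs MEC 1 mg/L: subtherapeutic.

0.3 mg/L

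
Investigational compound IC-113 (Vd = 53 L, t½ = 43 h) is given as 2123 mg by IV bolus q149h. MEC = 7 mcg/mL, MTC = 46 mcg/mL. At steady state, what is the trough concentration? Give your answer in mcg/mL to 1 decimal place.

4.0 mcg/mL

τ/t½ = 149/43 ≈ 3.4651, so fraction remaining f = (1/2)^(149/43) ≈ 0.0906.
At steady state, accumulation factor R = 1/(1 − e^(−kτ)) ≈ 1.0996.
Each bolus raises the concentration by D/Vd = 2123/53 ≈ 40.057 mcg/mL.
Cmax,ss = C₀/(1 − f) ≈ 40.057/0.9094 ≈ 44.048 mcg/mL.
One interval later, Cmin,ss = Cmax,ss·e^(−kτ) ≈ 44.048 × 0.0906 ≈ 3.991 mcg/mL.
Trough 4.0 mcg/mL vs MEC 7 mcg/mL: subtherapeutic.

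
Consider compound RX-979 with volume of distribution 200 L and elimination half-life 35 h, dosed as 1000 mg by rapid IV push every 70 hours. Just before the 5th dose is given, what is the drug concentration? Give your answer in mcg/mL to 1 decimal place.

f = (1/2)^(τ/t½) = (1/2)^(70/35) ≈ 0.2500.
C₀ = D/Vd = 1000/200 ≈ 5.000 mcg/mL.
Before the 5th dose, 4 doses have been given. Superposition: Cmin = C₀·(f + f² + … + f^4).
≈ 5.000 × (0.2500 + 0.0625 + 0.0156 + 0.0039) ≈ 5.000 × 0.3320 ≈ 1.660 mcg/mL.

1.7 mcg/mL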